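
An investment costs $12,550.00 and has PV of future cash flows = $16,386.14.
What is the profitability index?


Formula: PI = PV(cash flows) / initial investment
Substituting: PI = $16,386.14 / $12,550.00
PI = 1.3057

1.3057


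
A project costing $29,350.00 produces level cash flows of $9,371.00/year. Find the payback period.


Formula: Payback = investment / annual cash flow
Substituting: Payback = $29,350.00 / $9,371.00
Payback = 3.132 years

3.132 years


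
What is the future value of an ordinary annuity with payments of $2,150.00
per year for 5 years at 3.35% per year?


Formula: FV = PMT * ((1+r)^n - 1) / r
Growth factor: (1 + 0.0335)^5 = 1.179105
Numerator: 1.179105 - 1 = 0.179105
FV = $2,150.00 * 0.179105 / 0.0335 = $11,494.79

$11,494.79


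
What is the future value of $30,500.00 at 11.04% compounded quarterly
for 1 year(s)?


Formula: FV = P * (1 + r/m)^(m*t)
Period rate: r/m = 0.1104 / 4 = 0.0276
Total periods: m*t = 4 * 1 = 4
Growth factor: (1 + 0.0276)^4 = 1.115055
FV = $30,500.00 * 1.115055 = $34,009.18

$34,009.18


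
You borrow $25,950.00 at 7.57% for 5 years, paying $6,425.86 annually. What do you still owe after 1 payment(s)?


Formula: Balance = PV*(1+r)^k - PMT*((1+r)^k - 1)/r
Growth: (1 + 0.0757)^1 = 1.0757
Accumulated factor: ((1+r)^k - 1)/r = 1.0
Balance = $25,950.00 * 1.0757 - $6,425.86 * 1.0
Balance = $21,488.56

$21,488.56


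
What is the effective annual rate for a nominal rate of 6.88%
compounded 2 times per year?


Formula: EAR = (1 + r/m)^m - 1
Period rate: r/m = 0.0688 / 2 = 0.0344
Compounding: (1 + 0.0344)^2 = 1.069983
EAR = 1.069983 - 1 = 0.069983

0.069983


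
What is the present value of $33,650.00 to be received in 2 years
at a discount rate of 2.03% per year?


Formula: PV = FV / (1 + r)^n
Substituting: PV = $33,650.00 / (1 + 0.0203)^2
Discount factor: (1.0203)^2 = 1.041012
PV = $33,650.00 / 1.041012 = $32,324.31

$32,324.31


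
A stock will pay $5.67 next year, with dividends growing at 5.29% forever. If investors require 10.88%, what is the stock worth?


Formula: P = D1 / (r - g)
Spread: r - g = 0.1088 - 0.0529 = 0.0559
Substituting: P = $5.67 / 0.0559
P = $101.43

$101.43


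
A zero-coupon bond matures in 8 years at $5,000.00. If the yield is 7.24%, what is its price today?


Formula: Price = FV / (1 + r)^n
Substituting: Price = $5,000.00 / (1 + 0.0724)^8
Discount factor: (1.0724)^8 = 1.74926
Price = $5,000.00 / 1.74926 = $2,858.35

$2,858.35


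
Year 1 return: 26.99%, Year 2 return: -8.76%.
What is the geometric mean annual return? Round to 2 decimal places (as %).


Formula: Geometric mean = ((1+r1)*(1+r2))^(1/2) - 1
Product: (1 + 0.2699) * (1 + -0.0876) = 1.2699 * 0.9124 = 1.158657
Square root: 1.158657^0.5 = 1.076409
Geometric mean = 1.076409 - 1 = 0.076409
As percentage: 7.64%

7.64%


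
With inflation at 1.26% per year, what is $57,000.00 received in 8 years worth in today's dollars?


Formula: Real value = nominal / (1 + inflation)^years
Price level: (1 + 0.0126)^8 = 1.105359
Real value = $57,000.00 / 1.105359 = $51,566.95

$51,566.95


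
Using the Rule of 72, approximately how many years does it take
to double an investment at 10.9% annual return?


Formula: Years ≈ 72 / r
Substituting: Years ≈ 72 / 10.9
Years ≈ 6.6

6.6 years


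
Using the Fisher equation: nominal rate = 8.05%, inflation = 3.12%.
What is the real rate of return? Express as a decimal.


Formula: (1 + r_real) = (1 + r_nom) / (1 + inflation)
Substituting: (1 + r_real) = 1.0805 / 1.0312
(1 + r_real) = 1.047808
r_real = 1.047808 - 1 = 0.047808

0.047808


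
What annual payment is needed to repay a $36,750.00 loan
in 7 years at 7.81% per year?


Formula: PMT = PV * r / (1 - (1+r)^(-n))
Denominator: 1 - (1 + 0.0781)^(-7) = 0.409273
Numerator: $36,750.00 * 0.0781 = 2870.175
PMT = 2870.175 / 0.409273 = $7,012.86

$7,012.86


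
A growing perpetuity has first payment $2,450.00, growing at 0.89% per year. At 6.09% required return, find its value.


Formula: PV = C / (r - g)
Spread: r - g = 0.0609 - 0.0089 = 0.052
Substituting: PV = $2,450.00 / 0.052
PV = $47,115.38

$47,115.38


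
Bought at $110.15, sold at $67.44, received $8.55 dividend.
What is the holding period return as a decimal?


Formula: HPR = (P1 - P0 + D) / P0
Gain: $67.44 - $110.15 + $8.55 = -$34.16
HPR = -$34.16 / $110.15 = -0.3101

-0.3101


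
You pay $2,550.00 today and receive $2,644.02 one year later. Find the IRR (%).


Formula: IRR = C1/C0 - 1
Substituting: IRR = $2,644.02 / $2,550.00 - 1
Ratio: 1.036871 - 1 = 0.036871
IRR = 3.6871%

3.6871%


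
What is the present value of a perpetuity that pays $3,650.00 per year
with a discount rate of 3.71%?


Formula: PV = C / r
Substituting: PV = $3,650.00 / 0.0371
PV = $98,382.75

$98,382.75


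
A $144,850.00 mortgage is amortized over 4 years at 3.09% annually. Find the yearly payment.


Formula: PMT = PV * r / (1 - (1+r)^(-n))
Denominator: 1 - (1 + 0.0309)^(-4) = 0.114612
Numerator: $144,850.00 * 0.0309 = 4475.865
PMT = 4475.865 / 0.114612 = $39,052.47

$39,052.47


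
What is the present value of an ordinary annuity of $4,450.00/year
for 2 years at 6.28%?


Formula: PV = PMT * (1 - (1+r)^(-n)) / r
Discount factor: (1 + 0.0628)^(-2) = 0.885313
Bracket: 1 - 0.885313 = 0.114687
PV = $4,450.00 * 0.114687 / 0.0628 = $8,126.70

$8,126.70


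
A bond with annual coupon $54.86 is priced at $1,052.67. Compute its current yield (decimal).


Formula: Current yield = annual coupon / price
Substituting: CY = $54.86 / $1,052.67
CY = 0.052115

0.052115


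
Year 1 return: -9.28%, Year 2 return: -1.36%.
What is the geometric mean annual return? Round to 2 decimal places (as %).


Formula: Geometric mean = ((1+r1)*(1+r2))^(1/2) - 1
Product: (1 + -0.0928) * (1 + -0.0136) = 0.9072 * 0.9864 = 0.894862
Square root: 0.894862^0.5 = 0.945972
Geometric mean = 0.945972 - 1 = -0.054028
As percentage: -5.40%

-5.40%


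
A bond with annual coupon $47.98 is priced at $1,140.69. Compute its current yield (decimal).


Formula: Current yield = annual coupon / price
Substituting: CY = $47.98 / $1,140.69
CY = 0.042062

0.042062


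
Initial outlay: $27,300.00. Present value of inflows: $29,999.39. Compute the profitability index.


Formula: PI = PV(cash flows) / initial investment
Substituting: PI = $29,999.39 / $27,300.00
PI = 1.0989

1.0989


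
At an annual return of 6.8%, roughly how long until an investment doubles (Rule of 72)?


Formula: Years ≈ 72 / r
Substituting: Years ≈ 72 / 6.8
Years ≈ 10.6

10.6 years


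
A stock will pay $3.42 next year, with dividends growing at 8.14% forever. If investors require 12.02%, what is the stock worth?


Formula: P = D1 / (r - g)
Spread: r - g = 0.1202 - 0.0814 = 0.0388
Substituting: P = $3.42 / 0.0388
P = $88.14

$88.14


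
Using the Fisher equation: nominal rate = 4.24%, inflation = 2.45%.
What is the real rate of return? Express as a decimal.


Formula: (1 + r_real) = (1 + r_nom) / (1 + inflation)
Substituting: (1 + r_real) = 1.0424 / 1.0245
(1 + r_real) = 1.017472
r_real = 1.017472 - 1 = 0.017472

0.017472


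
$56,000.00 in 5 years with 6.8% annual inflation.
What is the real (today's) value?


Formula: Real value = nominal / (1 + inflation)^years
Price level: (1 + 0.068)^5 = 1.389493
Real value = $56,000.00 / 1.389493 = $40,302.48

$40,302.48


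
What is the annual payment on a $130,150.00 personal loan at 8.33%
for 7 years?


Formula: PMT = PV * r / (1 - (1+r)^(-n))
Denominator: 1 - (1 + 0.0833)^(-7) = 0.428839
Numerator: $130,150.00 * 0.0833 = 10841.495
PMT = 10841.495 / 0.428839 = $25,281.06

$25,281.06


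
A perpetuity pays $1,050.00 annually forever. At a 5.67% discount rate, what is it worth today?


Formula: PV = C / r
Substituting: PV = $1,050.00 / 0.0567
PV = $18,518.52

$18,518.52


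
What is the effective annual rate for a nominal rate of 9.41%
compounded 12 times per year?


Formula: EAR = (1 + r/m)^m - 1
Period rate: r/m = 0.0941 / 12 = 0.007842
Compounding: (1 + 0.007842)^12 = 1.098266
EAR = 1.098266 - 1 = 0.098266

0.098266


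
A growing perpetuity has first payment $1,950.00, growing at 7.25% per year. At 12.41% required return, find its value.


Formula: PV = C / (r - g)
Spread: r - g = 0.1241 - 0.0725 = 0.0516
Substituting: PV = $1,950.00 / 0.0516
PV = $37,790.70

$37,790.70


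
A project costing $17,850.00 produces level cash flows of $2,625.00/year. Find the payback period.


Formula: Payback = investment / annual cash flow
Substituting: Payback = $17,850.00 / $2,625.00
Payback = 6.8 years

6.8 years


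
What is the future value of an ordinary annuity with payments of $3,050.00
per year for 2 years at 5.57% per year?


Formula: FV = PMT * ((1+r)^n - 1) / r
Growth factor: (1 + 0.0557)^2 = 1.114502
Numerator: 1.114502 - 1 = 0.114502
FV = $3,050.00 * 0.114502 / 0.0557 = $6,269.89

$6,269.89


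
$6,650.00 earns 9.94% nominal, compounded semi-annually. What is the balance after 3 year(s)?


Formula: FV = P * (1 + r/m)^(m*t)
Period rate: r/m = 0.0994 / 2 = 0.0497
Total periods: m*t = 2 * 3 = 6
Growth factor: (1 + 0.0497)^6 = 1.3378
FV = $6,650.00 * 1.3378 = $8,896.37

$8,896.37


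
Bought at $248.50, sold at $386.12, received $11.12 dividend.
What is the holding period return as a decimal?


Formula: HPR = (P1 - P0 + D) / P0
Gain: $386.12 - $248.50 + $11.12 = $148.74
HPR = $148.74 / $248.50 = 0.5986

0.5986


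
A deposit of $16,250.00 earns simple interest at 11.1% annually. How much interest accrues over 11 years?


Formula: I = P * r * t
Substituting: I = $16,250.00 * 0.111 * 11
Step: I = $16,250.00 * 1.221
I = $19,841.25

$19,841.25


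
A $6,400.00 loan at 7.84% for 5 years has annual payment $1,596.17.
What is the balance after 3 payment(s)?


Formula: Balance = PV*(1+r)^k - PMT*((1+r)^k - 1)/r
Growth: (1 + 0.0784)^3 = 1.254122
Accumulated factor: ((1+r)^k - 1)/r = 3.241347
Balance = $6,400.00 * 1.254122 - $1,596.17 * 3.241347
Balance = $2,852.64

$2,852.64


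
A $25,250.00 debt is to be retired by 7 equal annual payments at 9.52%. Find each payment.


Formula: PMT = PV * r / (1 - (1+r)^(-n))
Denominator: 1 - (1 + 0.0952)^(-7) = 0.47089
Numerator: $25,250.00 * 0.0952 = 2403.8
PMT = 2403.8 / 0.47089 = $5,104.80

$5,104.80


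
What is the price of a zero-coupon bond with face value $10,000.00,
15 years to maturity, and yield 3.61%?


Formula: Price = FV / (1 + r)^n
Substituting: Price = $10,000.00 / (1 + 0.0361)^15
Discount factor: (1.0361)^15 = 1.702257
Price = $10,000.00 / 1.702257 = $5,874.55

$5,874.55


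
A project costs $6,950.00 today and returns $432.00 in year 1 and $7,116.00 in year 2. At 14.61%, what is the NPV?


Formula: NPV = C0 + C1/(1+r) + C2/(1+r)^2
Discount C1: $432.00 / (1 + 0.1461) = $376.93
Discount C2: $7,116.00 / (1 + 0.1461)^2 = $5,417.40
NPV = -$6,950.00 + $376.93 + $5,417.40 = -$1,155.67

-$1,155.67


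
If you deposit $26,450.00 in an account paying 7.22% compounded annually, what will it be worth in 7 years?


Formula: FV = P * (1 + r)^n
Substituting: FV = $26,450.00 * (1 + 0.0722)^7
Growth factor: (1.0722)^7 = 1.629036
FV = $26,450.00 * 1.629036 = $43,088.00

$43,088.00


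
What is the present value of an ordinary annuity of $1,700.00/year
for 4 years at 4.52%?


Formula: PV = PMT * (1 - (1+r)^(-n)) / r
Discount factor: (1 + 0.0452)^(-4) = 0.83792
Bracket: 1 - 0.83792 = 0.16208
PV = $1,700.00 * 0.16208 / 0.0452 = $6,095.94

$6,095.94


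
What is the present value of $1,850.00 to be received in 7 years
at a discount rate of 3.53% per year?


Formula: PV = FV / (1 + r)^n
Substituting: PV = $1,850.00 / (1 + 0.0353)^7
Discount factor: (1.0353)^7 = 1.274863
PV = $1,850.00 / 1.274863 = $1,451.14

$1,451.14


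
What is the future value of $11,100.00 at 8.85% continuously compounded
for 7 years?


Formula: FV = P * e^(r*t)
Exponent: r*t = 0.0885 * 7 = 0.6195
e^(0.6195) = 1.857999
FV = $11,100.00 * 1.857999 = $20,623.79

$20,623.79


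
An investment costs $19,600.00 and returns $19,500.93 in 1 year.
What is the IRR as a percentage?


Formula: IRR = C1/C0 - 1
Substituting: IRR = $19,500.93 / $19,600.00 - 1
Ratio: 0.994945 - 1 = -0.005055
IRR = -0.5055%

-0.5055%


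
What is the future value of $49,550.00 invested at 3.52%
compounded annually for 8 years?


Formula: FV = P * (1 + r)^n
Substituting: FV = $49,550.00 * (1 + 0.0352)^8
Growth factor: (1.0352)^8 = 1.318846
FV = $49,550.00 * 1.318846 = $65,348.82

$65,348.82


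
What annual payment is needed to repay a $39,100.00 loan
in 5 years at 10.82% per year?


Formula: PMT = PV * r / (1 - (1+r)^(-n))
Denominator: 1 - (1 + 0.1082)^(-5) = 0.401713
Numerator: $39,100.00 * 0.1082 = 4230.62
PMT = 4230.62 / 0.401713 = $10,531.44

$10,531.44


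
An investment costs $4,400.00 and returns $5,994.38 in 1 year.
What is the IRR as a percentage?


Formula: IRR = C1/C0 - 1
Substituting: IRR = $5,994.38 / $4,400.00 - 1
Ratio: 1.362359 - 1 = 0.362359
IRR = 36.2359%

36.2359%


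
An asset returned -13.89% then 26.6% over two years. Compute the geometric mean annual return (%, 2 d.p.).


Formula: Geometric mean = ((1+r1)*(1+r2))^(1/2) - 1
Product: (1 + -0.1389) * (1 + 0.266) = 0.8611 * 1.266 = 1.090153
Square root: 1.090153^0.5 = 1.044104
Geometric mean = 1.044104 - 1 = 0.044104
As percentage: 4.41%

4.41%


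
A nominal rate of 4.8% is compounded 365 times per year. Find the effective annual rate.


Formula: EAR = (1 + r/m)^m - 1
Period rate: r/m = 0.048 / 365 = 0.000132
Compounding: (1 + 0.000132)^365 = 1.049167
EAR = 1.049167 - 1 = 0.049167

0.049167


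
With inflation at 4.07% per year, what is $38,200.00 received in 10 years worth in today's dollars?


Formula: Real value = nominal / (1 + inflation)^years
Price level: (1 + 0.0407)^10 = 1.490238
Real value = $38,200.00 / 1.490238 = $25,633.49

$25,633.49


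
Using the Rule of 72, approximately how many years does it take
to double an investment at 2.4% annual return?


Formula: Years ≈ 72 / r
Substituting: Years ≈ 72 / 2.4
Years ≈ 30.0

30.0 years


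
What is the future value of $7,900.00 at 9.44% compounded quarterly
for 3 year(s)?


Formula: FV = P * (1 + r/m)^(m*t)
Period rate: r/m = 0.0944 / 4 = 0.0236
Total periods: m*t = 4 * 3 = 12
Growth factor: (1 + 0.0236)^12 = 1.323011
FV = $7,900.00 * 1.323011 = $10,451.78

$10,451.78


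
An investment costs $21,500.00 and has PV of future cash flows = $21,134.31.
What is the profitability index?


Formula: PI = PV(cash flows) / initial investment
Substituting: PI = $21,134.31 / $21,500.00
PI = 0.983

0.983


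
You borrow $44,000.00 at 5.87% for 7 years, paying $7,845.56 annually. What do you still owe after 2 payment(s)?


Formula: Balance = PV*(1+r)^k - PMT*((1+r)^k - 1)/r
Growth: (1 + 0.0587)^2 = 1.120846
Accumulated factor: ((1+r)^k - 1)/r = 2.0587
Balance = $44,000.00 * 1.120846 - $7,845.56 * 2.0587
Balance = $33,165.56

$33,165.56


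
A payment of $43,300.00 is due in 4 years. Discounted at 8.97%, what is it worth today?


Formula: PV = FV / (1 + r)^n
Substituting: PV = $43,300.00 / (1 + 0.0897)^4
Discount factor: (1.0897)^4 = 1.410028
PV = $43,300.00 / 1.410028 = $30,708.61

$30,708.61


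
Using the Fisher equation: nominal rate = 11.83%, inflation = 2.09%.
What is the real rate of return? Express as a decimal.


Formula: (1 + r_real) = (1 + r_nom) / (1 + inflation)
Substituting: (1 + r_real) = 1.1183 / 1.0209
(1 + r_real) = 1.095406
r_real = 1.095406 - 1 = 0.095406

0.095406


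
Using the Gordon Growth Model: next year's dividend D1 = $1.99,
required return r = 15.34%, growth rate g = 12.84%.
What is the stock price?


Formula: P = D1 / (r - g)
Spread: r - g = 0.1534 - 0.1284 = 0.025
Substituting: P = $1.99 / 0.025
P = $79.60

$79.60


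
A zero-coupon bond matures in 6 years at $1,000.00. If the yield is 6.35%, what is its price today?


Formula: Price = FV / (1 + r)^n
Substituting: Price = $1,000.00 / (1 + 0.0635)^6
Discount factor: (1.0635)^6 = 1.446855
Price = $1,000.00 / 1.446855 = $691.15

$691.15


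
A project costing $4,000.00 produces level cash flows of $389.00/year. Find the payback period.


Formula: Payback = investment / annual cash flow
Substituting: Payback = $4,000.00 / $389.00
Payback = 10.2828 years

10.2828 years


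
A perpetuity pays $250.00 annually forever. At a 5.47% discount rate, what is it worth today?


Formula: PV = C / r
Substituting: PV = $250.00 / 0.0547
PV = $4,570.38

$4,570.38


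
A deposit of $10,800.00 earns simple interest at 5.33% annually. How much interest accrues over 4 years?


Formula: I = P * r * t
Substituting: I = $10,800.00 * 0.0533 * 4
Step: I = $10,800.00 * 0.2132
I = $2,302.56

$2,302.56


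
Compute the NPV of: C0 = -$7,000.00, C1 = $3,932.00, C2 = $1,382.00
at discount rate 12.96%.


Formula: NPV = C0 + C1/(1+r) + C2/(1+r)^2
Discount C1: $3,932.00 / (1 + 0.1296) = $3,480.88
Discount C2: $1,382.00 / (1 + 0.1296)^2 = $1,083.08
NPV = -$7,000.00 + $3,480.88 + $1,083.08 = -$2,436.05

-$2,436.05


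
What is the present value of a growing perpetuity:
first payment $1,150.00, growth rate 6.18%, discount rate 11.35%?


Formula: PV = C / (r - g)
Spread: r - g = 0.1135 - 0.0618 = 0.0517
Substituting: PV = $1,150.00 / 0.0517
PV = $22,243.71

$22,243.71


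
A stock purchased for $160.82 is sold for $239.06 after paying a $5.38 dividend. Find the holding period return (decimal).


Formula: HPR = (P1 - P0 + D) / P0
Gain: $239.06 - $160.82 + $5.38 = $83.62
HPR = $83.62 / $160.82 = 0.52

0.52


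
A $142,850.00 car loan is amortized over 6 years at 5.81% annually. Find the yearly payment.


Formula: PMT = PV * r / (1 - (1+r)^(-n))
Denominator: 1 - (1 + 0.0581)^(-6) = 0.28741
Numerator: $142,850.00 * 0.0581 = 8299.585
PMT = 8299.585 / 0.28741 = $28,877.16

$28,877.16


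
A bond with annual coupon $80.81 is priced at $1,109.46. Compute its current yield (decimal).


Formula: Current yield = annual coupon / price
Substituting: CY = $80.81 / $1,109.46
CY = 0.072837

0.072837


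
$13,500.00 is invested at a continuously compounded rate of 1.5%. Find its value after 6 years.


Formula: FV = P * e^(r*t)
Exponent: r*t = 0.015 * 6 = 0.09
e^(0.09) = 1.094174
FV = $13,500.00 * 1.094174 = $14,771.35

$14,771.35


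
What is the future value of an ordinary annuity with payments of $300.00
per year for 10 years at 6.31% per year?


Formula: FV = PMT * ((1+r)^n - 1) / r
Growth factor: (1 + 0.0631)^10 = 1.843916
Numerator: 1.843916 - 1 = 0.843916
FV = $300.00 * 0.843916 / 0.0631 = $4,012.28

$4,012.28


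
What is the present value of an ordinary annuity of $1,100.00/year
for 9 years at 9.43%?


Formula: PV = PMT * (1 - (1+r)^(-n)) / r
Discount factor: (1 + 0.0943)^(-9) = 0.444398
Bracket: 1 - 0.444398 = 0.555602
PV = $1,100.00 * 0.555602 / 0.0943 = $6,481.04

$6,481.04


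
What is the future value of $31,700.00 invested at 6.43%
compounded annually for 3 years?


Formula: FV = P * (1 + r)^n
Substituting: FV = $31,700.00 * (1 + 0.0643)^3
Growth factor: (1.0643)^3 = 1.205569
FV = $31,700.00 * 1.205569 = $38,216.55

$38,216.55


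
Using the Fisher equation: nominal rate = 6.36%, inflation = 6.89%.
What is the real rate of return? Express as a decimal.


Formula: (1 + r_real) = (1 + r_nom) / (1 + inflation)
Substituting: (1 + r_real) = 1.0636 / 1.0689
(1 + r_real) = 0.995042
r_real = 0.995042 - 1 = -0.004958

-0.004958


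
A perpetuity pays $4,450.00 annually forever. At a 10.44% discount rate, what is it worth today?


Formula: PV = C / r
Substituting: PV = $4,450.00 / 0.1044
PV = $42,624.52

$42,624.52


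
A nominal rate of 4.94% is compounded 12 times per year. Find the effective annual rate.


Formula: EAR = (1 + r/m)^m - 1
Period rate: r/m = 0.0494 / 12 = 0.004117
Compounding: (1 + 0.004117)^12 = 1.050534
EAR = 1.050534 - 1 = 0.050534

0.050534


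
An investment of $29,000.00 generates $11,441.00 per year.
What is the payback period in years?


Formula: Payback = investment / annual cash flow
Substituting: Payback = $29,000.00 / $11,441.00
Payback = 2.5347 years

2.5347 years


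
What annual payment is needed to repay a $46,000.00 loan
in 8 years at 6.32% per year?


Formula: PMT = PV * r / (1 - (1+r)^(-n))
Denominator: 1 - (1 + 0.0632)^(-8) = 0.387536
Numerator: $46,000.00 * 0.0632 = 2907.2
PMT = 2907.2 / 0.387536 = $7,501.75

$7,501.75


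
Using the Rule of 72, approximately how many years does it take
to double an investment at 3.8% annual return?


Formula: Years ≈ 72 / r
Substituting: Years ≈ 72 / 3.8
Years ≈ 18.9

18.9 years


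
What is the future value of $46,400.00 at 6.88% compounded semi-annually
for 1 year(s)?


Formula: FV = P * (1 + r/m)^(m*t)
Period rate: r/m = 0.0688 / 2 = 0.0344
Total periods: m*t = 2 * 1 = 2
Growth factor: (1 + 0.0344)^2 = 1.069983
FV = $46,400.00 * 1.069983 = $49,647.23

$49,647.23


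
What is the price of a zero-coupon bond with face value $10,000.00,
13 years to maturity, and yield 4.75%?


Formula: Price = FV / (1 + r)^n
Substituting: Price = $10,000.00 / (1 + 0.0475)^13
Discount factor: (1.0475)^13 = 1.82811
Price = $10,000.00 / 1.82811 = $5,470.13

$5,470.13


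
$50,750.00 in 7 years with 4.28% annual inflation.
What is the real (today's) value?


Formula: Real value = nominal / (1 + inflation)^years
Price level: (1 + 0.0428)^7 = 1.340933
Real value = $50,750.00 / 1.340933 = $37,846.78

$37,846.78


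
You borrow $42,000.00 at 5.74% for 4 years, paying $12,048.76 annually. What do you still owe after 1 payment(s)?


Formula: Balance = PV*(1+r)^k - PMT*((1+r)^k - 1)/r
Growth: (1 + 0.0574)^1 = 1.0574
Accumulated factor: ((1+r)^k - 1)/r = 1.0
Balance = $42,000.00 * 1.0574 - $12,048.76 * 1.0
Balance = $32,362.04

$32,362.04


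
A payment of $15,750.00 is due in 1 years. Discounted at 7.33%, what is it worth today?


Formula: PV = FV / (1 + r)^n
Substituting: PV = $15,750.00 / (1 + 0.0733)^1
Discount factor: (1.0733)^1 = 1.0733
PV = $15,750.00 / 1.0733 = $14,674.37

$14,674.37


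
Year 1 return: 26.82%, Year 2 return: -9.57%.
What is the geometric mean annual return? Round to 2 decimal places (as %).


Formula: Geometric mean = ((1+r1)*(1+r2))^(1/2) - 1
Product: (1 + 0.2682) * (1 + -0.0957) = 1.2682 * 0.9043 = 1.146833
Square root: 1.146833^0.5 = 1.070903
Geometric mean = 1.070903 - 1 = 0.070903
As percentage: 7.09%

7.09%


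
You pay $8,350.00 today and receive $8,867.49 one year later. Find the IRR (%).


Formula: IRR = C1/C0 - 1
Substituting: IRR = $8,867.49 / $8,350.00 - 1
Ratio: 1.061975 - 1 = 0.061975
IRR = 6.1975%

6.1975%


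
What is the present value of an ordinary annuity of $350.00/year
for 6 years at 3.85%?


Formula: PV = PMT * (1 - (1+r)^(-n)) / r
Discount factor: (1 + 0.0385)^(-6) = 0.797188
Bracket: 1 - 0.797188 = 0.202812
PV = $350.00 * 0.202812 / 0.0385 = $1,843.74

$1,843.74


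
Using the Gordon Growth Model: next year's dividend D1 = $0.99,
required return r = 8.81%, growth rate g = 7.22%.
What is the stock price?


Formula: P = D1 / (r - g)
Spread: r - g = 0.0881 - 0.0722 = 0.0159
Substituting: P = $0.99 / 0.0159
P = $62.26

$62.26


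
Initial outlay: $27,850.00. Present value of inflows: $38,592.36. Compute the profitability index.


Formula: PI = PV(cash flows) / initial investment
Substituting: PI = $38,592.36 / $27,850.00
PI = 1.3857

1.3857


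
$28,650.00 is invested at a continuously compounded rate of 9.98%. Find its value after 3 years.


Formula: FV = P * e^(r*t)
Exponent: r*t = 0.0998 * 3 = 0.2994
e^(0.2994) = 1.349049
FV = $28,650.00 * 1.349049 = $38,650.26

$38,650.26


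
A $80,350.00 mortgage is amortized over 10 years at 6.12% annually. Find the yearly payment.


Formula: PMT = PV * r / (1 - (1+r)^(-n))
Denominator: 1 - (1 + 0.0612)^(-10) = 0.447887
Numerator: $80,350.00 * 0.0612 = 4917.42
PMT = 4917.42 / 0.447887 = $10,979.14

$10,979.14


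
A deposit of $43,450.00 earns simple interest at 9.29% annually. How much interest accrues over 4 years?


Formula: I = P * r * t
Substituting: I = $43,450.00 * 0.0929 * 4
Step: I = $43,450.00 * 0.3716
I = $16,146.02

$16,146.02


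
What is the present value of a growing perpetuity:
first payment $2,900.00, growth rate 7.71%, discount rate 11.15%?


Formula: PV = C / (r - g)
Spread: r - g = 0.1115 - 0.0771 = 0.0344
Substituting: PV = $2,900.00 / 0.0344
PV = $84,302.33

$84,302.33


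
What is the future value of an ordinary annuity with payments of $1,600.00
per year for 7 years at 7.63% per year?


Formula: FV = PMT * ((1+r)^n - 1) / r
Growth factor: (1 + 0.0763)^7 = 1.673144
Numerator: 1.673144 - 1 = 0.673144
FV = $1,600.00 * 0.673144 / 0.0763 = $14,115.74

$14,115.74


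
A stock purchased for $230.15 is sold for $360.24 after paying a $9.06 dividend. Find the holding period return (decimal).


Formula: HPR = (P1 - P0 + D) / P0
Gain: $360.24 - $230.15 + $9.06 = $139.15
HPR = $139.15 / $230.15 = 0.6046

0.6046


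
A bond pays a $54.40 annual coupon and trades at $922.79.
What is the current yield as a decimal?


Formula: Current yield = annual coupon / price
Substituting: CY = $54.40 / $922.79
CY = 0.058952

0.058952


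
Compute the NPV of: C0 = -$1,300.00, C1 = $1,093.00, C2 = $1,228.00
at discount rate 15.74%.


Formula: NPV = C0 + C1/(1+r) + C2/(1+r)^2
Discount C1: $1,093.00 / (1 + 0.1574) = $944.36
Discount C2: $1,228.00 / (1 + 0.1574)^2 = $916.71
NPV = -$1,300.00 + $944.36 + $916.71 = $561.07

$561.07


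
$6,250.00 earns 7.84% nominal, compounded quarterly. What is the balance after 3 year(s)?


Formula: FV = P * (1 + r/m)^(m*t)
Period rate: r/m = 0.0784 / 4 = 0.0196
Total periods: m*t = 4 * 3 = 12
Growth factor: (1 + 0.0196)^12 = 1.262286
FV = $6,250.00 * 1.262286 = $7,889.29

$7,889.29


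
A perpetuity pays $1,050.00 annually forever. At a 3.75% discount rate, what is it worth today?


Formula: PV = C / r
Substituting: PV = $1,050.00 / 0.0375
PV = $28,000.00

$28,000.00


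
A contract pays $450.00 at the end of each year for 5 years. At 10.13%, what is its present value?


Formula: PV = PMT * (1 - (1+r)^(-n)) / r
Discount factor: (1 + 0.1013)^(-5) = 0.617265
Bracket: 1 - 0.617265 = 0.382735
PV = $450.00 * 0.382735 / 0.1013 = $1,700.20

$1,700.20


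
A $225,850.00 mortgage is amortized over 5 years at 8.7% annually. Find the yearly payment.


Formula: PMT = PV * r / (1 - (1+r)^(-n))
Denominator: 1 - (1 + 0.087)^(-5) = 0.34105
Numerator: $225,850.00 * 0.087 = 19648.95
PMT = 19648.95 / 0.34105 = $57,613.06

$57,613.06


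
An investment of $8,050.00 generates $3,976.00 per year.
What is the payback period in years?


Formula: Payback = investment / annual cash flow
Substituting: Payback = $8,050.00 / $3,976.00
Payback = 2.0246 years

2.0246 years


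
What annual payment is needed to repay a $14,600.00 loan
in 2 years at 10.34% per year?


Formula: PMT = PV * r / (1 - (1+r)^(-n))
Denominator: 1 - (1 + 0.1034)^(-2) = 0.178639
Numerator: $14,600.00 * 0.1034 = 1509.64
PMT = 1509.64 / 0.178639 = $8,450.78

$8,450.78


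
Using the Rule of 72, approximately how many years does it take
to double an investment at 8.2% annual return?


Formula: Years ≈ 72 / r
Substituting: Years ≈ 72 / 8.2
Years ≈ 8.8

8.8 years


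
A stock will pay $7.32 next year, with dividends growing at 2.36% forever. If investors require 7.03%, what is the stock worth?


Formula: P = D1 / (r - g)
Spread: r - g = 0.0703 - 0.0236 = 0.0467
Substituting: P = $7.32 / 0.0467
P = $156.75

$156.75


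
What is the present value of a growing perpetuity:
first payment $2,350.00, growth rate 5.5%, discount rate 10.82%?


Formula: PV = C / (r - g)
Spread: r - g = 0.1082 - 0.055 = 0.0532
Substituting: PV = $2,350.00 / 0.0532
PV = $44,172.93

$44,172.93


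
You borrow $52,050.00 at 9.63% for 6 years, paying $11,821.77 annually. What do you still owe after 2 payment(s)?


Formula: Balance = PV*(1+r)^k - PMT*((1+r)^k - 1)/r
Growth: (1 + 0.0963)^2 = 1.201874
Accumulated factor: ((1+r)^k - 1)/r = 2.0963
Balance = $52,050.00 * 1.201874 - $11,821.77 * 2.0963
Balance = $37,775.55

$37,775.55


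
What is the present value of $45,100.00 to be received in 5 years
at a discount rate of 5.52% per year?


Formula: PV = FV / (1 + r)^n
Substituting: PV = $45,100.00 / (1 + 0.0552)^5
Discount factor: (1.0552)^5 = 1.308199
PV = $45,100.00 / 1.308199 = $34,474.87

$34,474.87


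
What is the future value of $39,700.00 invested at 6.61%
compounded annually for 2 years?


Formula: FV = P * (1 + r)^n
Substituting: FV = $39,700.00 * (1 + 0.0661)^2
Growth factor: (1.0661)^2 = 1.136569
FV = $39,700.00 * 1.136569 = $45,121.80

$45,121.80


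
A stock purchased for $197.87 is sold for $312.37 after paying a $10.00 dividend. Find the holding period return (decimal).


Formula: HPR = (P1 - P0 + D) / P0
Gain: $312.37 - $197.87 + $10.00 = $124.50
HPR = $124.50 / $197.87 = 0.6292

0.6292


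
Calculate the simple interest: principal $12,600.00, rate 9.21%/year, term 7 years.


Formula: I = P * r * t
Substituting: I = $12,600.00 * 0.0921 * 7
Step: I = $12,600.00 * 0.6447
I = $8,123.22

$8,123.22


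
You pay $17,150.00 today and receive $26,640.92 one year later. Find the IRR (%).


Formula: IRR = C1/C0 - 1
Substituting: IRR = $26,640.92 / $17,150.00 - 1
Ratio: 1.553406 - 1 = 0.553406
IRR = 55.3406%

55.3406%


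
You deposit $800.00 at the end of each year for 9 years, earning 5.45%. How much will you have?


Formula: FV = PMT * ((1+r)^n - 1) / r
Growth factor: (1 + 0.0545)^9 = 1.612201
Numerator: 1.612201 - 1 = 0.612201
FV = $800.00 * 0.612201 / 0.0545 = $8,986.44

$8,986.44


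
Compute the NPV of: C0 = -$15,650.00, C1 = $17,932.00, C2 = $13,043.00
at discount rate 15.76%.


Formula: NPV = C0 + C1/(1+r) + C2/(1+r)^2
Discount C1: $17,932.00 / (1 + 0.1576) = $15,490.67
Discount C2: $13,043.00 / (1 + 0.1576)^2 = $9,733.31
NPV = -$15,650.00 + $15,490.67 + $9,733.31 = $9,573.98

$9,573.98


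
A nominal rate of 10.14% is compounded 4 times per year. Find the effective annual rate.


Formula: EAR = (1 + r/m)^m - 1
Period rate: r/m = 0.1014 / 4 = 0.02535
Compounding: (1 + 0.02535)^4 = 1.105321
EAR = 1.105321 - 1 = 0.105321

0.105321


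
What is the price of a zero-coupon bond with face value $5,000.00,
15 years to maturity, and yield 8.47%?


Formula: Price = FV / (1 + r)^n
Substituting: Price = $5,000.00 / (1 + 0.0847)^15
Discount factor: (1.0847)^15 = 3.38567
Price = $5,000.00 / 3.38567 = $1,476.81

$1,476.81


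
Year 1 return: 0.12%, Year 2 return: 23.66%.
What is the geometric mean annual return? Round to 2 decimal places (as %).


Formula: Geometric mean = ((1+r1)*(1+r2))^(1/2) - 1
Product: (1 + 0.0012) * (1 + 0.2366) = 1.0012 * 1.2366 = 1.238084
Square root: 1.238084^0.5 = 1.112692
Geometric mean = 1.112692 - 1 = 0.112692
As percentage: 11.27%

11.27%


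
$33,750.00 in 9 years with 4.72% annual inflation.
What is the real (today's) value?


Formula: Real value = nominal / (1 + inflation)^years
Price level: (1 + 0.0472)^9 = 1.514491
Real value = $33,750.00 / 1.514491 = $22,284.71

$22,284.71


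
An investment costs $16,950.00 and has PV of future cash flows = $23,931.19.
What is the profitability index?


Formula: PI = PV(cash flows) / initial investment
Substituting: PI = $23,931.19 / $16,950.00
PI = 1.4119

1.4119


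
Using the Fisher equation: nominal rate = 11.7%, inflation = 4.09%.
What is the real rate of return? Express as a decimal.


Formula: (1 + r_real) = (1 + r_nom) / (1 + inflation)
Substituting: (1 + r_real) = 1.117 / 1.0409
(1 + r_real) = 1.07311
r_real = 1.07311 - 1 = 0.07311

0.07311


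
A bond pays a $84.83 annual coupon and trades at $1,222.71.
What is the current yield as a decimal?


Formula: Current yield = annual coupon / price
Substituting: CY = $84.83 / $1,222.71
CY = 0.069379

0.069379


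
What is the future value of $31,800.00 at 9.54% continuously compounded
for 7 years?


Formula: FV = P * e^(r*t)
Exponent: r*t = 0.0954 * 7 = 0.6678
e^(0.6678) = 1.949943
FV = $31,800.00 * 1.949943 = $62,008.18

$62,008.18


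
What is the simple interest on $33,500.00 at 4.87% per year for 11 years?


Formula: I = P * r * t
Substituting: I = $33,500.00 * 0.0487 * 11
Step: I = $33,500.00 * 0.5357
I = $17,945.95

$17,945.95


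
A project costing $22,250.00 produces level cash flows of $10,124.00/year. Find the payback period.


Formula: Payback = investment / annual cash flow
Substituting: Payback = $22,250.00 / $10,124.00
Payback = 2.1977 years

2.1977 years


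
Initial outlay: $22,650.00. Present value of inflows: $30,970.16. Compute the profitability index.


Formula: PI = PV(cash flows) / initial investment
Substituting: PI = $30,970.16 / $22,650.00
PI = 1.3673

1.3673


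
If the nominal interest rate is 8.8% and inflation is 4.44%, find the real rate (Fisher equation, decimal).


Formula: (1 + r_real) = (1 + r_nom) / (1 + inflation)
Substituting: (1 + r_real) = 1.088 / 1.0444
(1 + r_real) = 1.041746
r_real = 1.041746 - 1 = 0.041746

0.041746


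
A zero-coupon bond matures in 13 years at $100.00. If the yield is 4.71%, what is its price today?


Formula: Price = FV / (1 + r)^n
Substituting: Price = $100.00 / (1 + 0.0471)^13
Discount factor: (1.0471)^13 = 1.819056
Price = $100.00 / 1.819056 = $54.97

$54.97


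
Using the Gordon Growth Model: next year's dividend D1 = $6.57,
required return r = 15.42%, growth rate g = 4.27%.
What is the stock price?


Formula: P = D1 / (r - g)
Spread: r - g = 0.1542 - 0.0427 = 0.1115
Substituting: P = $6.57 / 0.1115
P = $58.92

$58.92


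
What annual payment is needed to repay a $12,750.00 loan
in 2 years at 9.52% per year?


Formula: PMT = PV * r / (1 - (1+r)^(-n))
Denominator: 1 - (1 + 0.0952)^(-2) = 0.166294
Numerator: $12,750.00 * 0.0952 = 1213.8
PMT = 1213.8 / 0.166294 = $7,299.14

$7,299.14


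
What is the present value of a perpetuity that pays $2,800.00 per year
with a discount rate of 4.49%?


Formula: PV = C / r
Substituting: PV = $2,800.00 / 0.0449
PV = $62,360.80

$62,360.80


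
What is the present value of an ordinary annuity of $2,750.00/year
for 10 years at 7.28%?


Formula: PV = PMT * (1 - (1+r)^(-n)) / r
Discount factor: (1 + 0.0728)^(-10) = 0.495236
Bracket: 1 - 0.495236 = 0.504764
PV = $2,750.00 * 0.504764 / 0.0728 = $19,067.32

$19,067.32


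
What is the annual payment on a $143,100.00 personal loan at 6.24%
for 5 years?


Formula: PMT = PV * r / (1 - (1+r)^(-n))
Denominator: 1 - (1 + 0.0624)^(-5) = 0.261144
Numerator: $143,100.00 * 0.0624 = 8929.44
PMT = 8929.44 / 0.261144 = $34,193.52

$34,193.52


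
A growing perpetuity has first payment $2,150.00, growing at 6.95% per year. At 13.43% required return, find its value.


Formula: PV = C / (r - g)
Spread: r - g = 0.1343 - 0.0695 = 0.0648
Substituting: PV = $2,150.00 / 0.0648
PV = $33,179.01

$33,179.01


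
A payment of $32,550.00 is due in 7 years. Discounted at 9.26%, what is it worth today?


Formula: PV = FV / (1 + r)^n
Substituting: PV = $32,550.00 / (1 + 0.0926)^7
Discount factor: (1.0926)^7 = 1.858782
PV = $32,550.00 / 1.858782 = $17,511.47

$17,511.47


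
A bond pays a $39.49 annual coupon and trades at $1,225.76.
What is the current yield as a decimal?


Formula: Current yield = annual coupon / price
Substituting: CY = $39.49 / $1,225.76
CY = 0.032217

0.032217


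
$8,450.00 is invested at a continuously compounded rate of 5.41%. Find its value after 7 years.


Formula: FV = P * e^(r*t)
Exponent: r*t = 0.0541 * 7 = 0.3787
e^(0.3787) = 1.460385
FV = $8,450.00 * 1.460385 = $12,340.25

$12,340.25


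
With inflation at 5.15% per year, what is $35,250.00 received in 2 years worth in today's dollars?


Formula: Real value = nominal / (1 + inflation)^years
Price level: (1 + 0.0515)^2 = 1.105652
Real value = $35,250.00 / 1.105652 = $31,881.63

$31,881.63


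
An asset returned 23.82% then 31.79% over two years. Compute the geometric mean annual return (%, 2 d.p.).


Formula: Geometric mean = ((1+r1)*(1+r2))^(1/2) - 1
Product: (1 + 0.2382) * (1 + 0.3179) = 1.2382 * 1.3179 = 1.631824
Square root: 1.631824^0.5 = 1.277429
Geometric mean = 1.277429 - 1 = 0.277429
As percentage: 27.74%

27.74%


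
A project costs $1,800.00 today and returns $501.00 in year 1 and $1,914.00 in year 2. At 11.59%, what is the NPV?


Formula: NPV = C0 + C1/(1+r) + C2/(1+r)^2
Discount C1: $501.00 / (1 + 0.1159) = $448.96
Discount C2: $1,914.00 / (1 + 0.1159)^2 = $1,537.06
NPV = -$1,800.00 + $448.96 + $1,537.06 = $186.03

$186.03


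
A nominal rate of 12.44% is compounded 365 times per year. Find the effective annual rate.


Formula: EAR = (1 + r/m)^m - 1
Period rate: r/m = 0.1244 / 365 = 0.000341
Compounding: (1 + 0.000341)^365 = 1.132445
EAR = 1.132445 - 1 = 0.132445

0.132445


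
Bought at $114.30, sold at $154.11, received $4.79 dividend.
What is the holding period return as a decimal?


Formula: HPR = (P1 - P0 + D) / P0
Gain: $154.11 - $114.30 + $4.79 = $44.60
HPR = $44.60 / $114.30 = 0.3902

0.3902


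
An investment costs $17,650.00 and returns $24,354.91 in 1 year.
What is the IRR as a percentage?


Formula: IRR = C1/C0 - 1
Substituting: IRR = $24,354.91 / $17,650.00 - 1
Ratio: 1.379882 - 1 = 0.379882
IRR = 37.9882%

37.9882%


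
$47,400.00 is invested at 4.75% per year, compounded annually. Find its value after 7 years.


Formula: FV = P * (1 + r)^n
Substituting: FV = $47,400.00 * (1 + 0.0475)^7
Growth factor: (1.0475)^7 = 1.383816
FV = $47,400.00 * 1.383816 = $65,592.86

$65,592.86


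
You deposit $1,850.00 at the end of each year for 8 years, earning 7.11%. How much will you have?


Formula: FV = PMT * ((1+r)^n - 1) / r
Growth factor: (1 + 0.0711)^8 = 1.732368
Numerator: 1.732368 - 1 = 0.732368
FV = $1,850.00 * 0.732368 / 0.0711 = $19,055.99

$19,055.99


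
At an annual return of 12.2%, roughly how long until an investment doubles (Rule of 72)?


Formula: Years ≈ 72 / r
Substituting: Years ≈ 72 / 12.2
Years ≈ 5.9

5.9 years


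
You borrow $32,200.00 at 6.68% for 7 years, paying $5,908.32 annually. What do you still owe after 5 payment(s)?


Formula: Balance = PV*(1+r)^k - PMT*((1+r)^k - 1)/r
Growth: (1 + 0.0668)^5 = 1.381704
Accumulated factor: ((1+r)^k - 1)/r = 5.714133
Balance = $32,200.00 * 1.381704 - $5,908.32 * 5.714133
Balance = $10,729.95

$10,729.95


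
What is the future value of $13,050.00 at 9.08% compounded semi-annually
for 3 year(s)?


Formula: FV = P * (1 + r/m)^(m*t)
Period rate: r/m = 0.0908 / 2 = 0.0454
Total periods: m*t = 2 * 3 = 6
Growth factor: (1 + 0.0454)^6 = 1.305254
FV = $13,050.00 * 1.305254 = $17,033.56

$17,033.56


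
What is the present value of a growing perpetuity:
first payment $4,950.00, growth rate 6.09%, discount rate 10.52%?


Formula: PV = C / (r - g)
Spread: r - g = 0.1052 - 0.0609 = 0.0443
Substituting: PV = $4,950.00 / 0.0443
PV = $111,738.15

$111,738.15


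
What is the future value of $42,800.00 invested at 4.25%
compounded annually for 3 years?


Formula: FV = P * (1 + r)^n
Substituting: FV = $42,800.00 * (1 + 0.0425)^3
Growth factor: (1.0425)^3 = 1.132996
FV = $42,800.00 * 1.132996 = $48,492.21

$48,492.21


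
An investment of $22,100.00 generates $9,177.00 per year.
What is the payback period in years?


Formula: Payback = investment / annual cash flow
Substituting: Payback = $22,100.00 / $9,177.00
Payback = 2.4082 years

2.4082 years


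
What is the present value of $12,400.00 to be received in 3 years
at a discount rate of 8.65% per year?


Formula: PV = FV / (1 + r)^n
Substituting: PV = $12,400.00 / (1 + 0.0865)^3
Discount factor: (1.0865)^3 = 1.282594
PV = $12,400.00 / 1.282594 = $9,667.91

$9,667.91
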